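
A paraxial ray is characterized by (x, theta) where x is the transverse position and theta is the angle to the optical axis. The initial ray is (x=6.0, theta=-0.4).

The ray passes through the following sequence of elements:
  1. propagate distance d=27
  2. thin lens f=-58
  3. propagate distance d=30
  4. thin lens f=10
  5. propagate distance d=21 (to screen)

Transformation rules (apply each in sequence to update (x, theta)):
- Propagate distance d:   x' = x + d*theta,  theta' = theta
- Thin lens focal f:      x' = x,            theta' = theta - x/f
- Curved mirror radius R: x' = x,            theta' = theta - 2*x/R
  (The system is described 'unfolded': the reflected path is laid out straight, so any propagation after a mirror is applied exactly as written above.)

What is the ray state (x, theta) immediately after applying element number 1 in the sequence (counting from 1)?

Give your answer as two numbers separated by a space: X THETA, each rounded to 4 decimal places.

Initial: x=6.0000 theta=-0.4000
After 1 (propagate distance d=27): x=-4.8000 theta=-0.4000
Rounded to 4 decimal places: x = -4.8000, theta = -0.4000

Answer: -4.8000 -0.4000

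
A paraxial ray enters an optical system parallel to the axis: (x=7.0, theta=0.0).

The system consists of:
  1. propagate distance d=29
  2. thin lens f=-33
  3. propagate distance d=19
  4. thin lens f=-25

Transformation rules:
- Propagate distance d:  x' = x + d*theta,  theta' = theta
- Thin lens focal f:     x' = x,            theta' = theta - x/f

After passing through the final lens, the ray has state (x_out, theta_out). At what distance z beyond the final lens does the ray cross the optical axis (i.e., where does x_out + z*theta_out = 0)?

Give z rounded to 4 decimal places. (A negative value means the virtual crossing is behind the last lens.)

Answer: -16.8831

Derivation:
Initial: x=7.0000 theta=0.0000
After 1 (propagate distance d=29): x=7.0000 theta=0.0000
After 2 (thin lens f=-33): x=7.0000 theta=7/33 (≈0.2121)
After 3 (propagate distance d=19): x=364/33 (≈11.0303) theta=7/33 (≈0.2121)
After 4 (thin lens f=-25): x=364/33 (≈11.0303) theta=49/75 (≈0.6533)
z_focus = -x_out/theta_out = -(364/33)/(49/75) = -1300/77 ≈ -16.8831
Rounded to 4 decimal places: z = -16.8831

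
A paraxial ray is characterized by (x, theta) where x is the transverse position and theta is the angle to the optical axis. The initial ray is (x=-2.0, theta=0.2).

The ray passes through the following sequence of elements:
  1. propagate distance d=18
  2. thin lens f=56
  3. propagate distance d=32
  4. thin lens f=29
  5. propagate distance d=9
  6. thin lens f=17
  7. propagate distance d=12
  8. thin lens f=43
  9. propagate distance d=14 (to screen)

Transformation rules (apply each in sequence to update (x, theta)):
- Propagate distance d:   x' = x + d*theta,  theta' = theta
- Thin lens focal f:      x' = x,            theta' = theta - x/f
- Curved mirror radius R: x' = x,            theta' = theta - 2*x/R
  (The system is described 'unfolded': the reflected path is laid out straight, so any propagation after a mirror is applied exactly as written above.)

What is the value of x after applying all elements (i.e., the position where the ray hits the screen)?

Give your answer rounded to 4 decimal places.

Initial: x=-2.0000 theta=0.2000
After 1 (propagate distance d=18): x=1.6000 theta=0.2000
After 2 (thin lens f=56): x=1.6000 theta=6/35 (≈0.1714)
After 3 (propagate distance d=32): x=248/35 (≈7.0857) theta=6/35 (≈0.1714)
After 4 (thin lens f=29): x=248/35 (≈7.0857) theta=-74/1015 (≈-0.0729)
After 5 (propagate distance d=9): x=6526/1015 (≈6.4296) theta=-74/1015 (≈-0.0729)
After 6 (thin lens f=17): x=6526/1015 (≈6.4296) theta=-1112/2465 (≈-0.4511)
After 7 (propagate distance d=12): x=17534/17255 (≈1.0162) theta=-1112/2465 (≈-0.4511)
After 8 (thin lens f=43): x=17534/17255 (≈1.0162) theta=-352246/741965 (≈-0.4747)
After 9 (propagate distance d=14 (to screen)): x=-4177482/741965 (≈-5.6303) theta=-352246/741965 (≈-0.4747)
Rounded to 4 decimal places: x = -5.6303

Answer: -5.6303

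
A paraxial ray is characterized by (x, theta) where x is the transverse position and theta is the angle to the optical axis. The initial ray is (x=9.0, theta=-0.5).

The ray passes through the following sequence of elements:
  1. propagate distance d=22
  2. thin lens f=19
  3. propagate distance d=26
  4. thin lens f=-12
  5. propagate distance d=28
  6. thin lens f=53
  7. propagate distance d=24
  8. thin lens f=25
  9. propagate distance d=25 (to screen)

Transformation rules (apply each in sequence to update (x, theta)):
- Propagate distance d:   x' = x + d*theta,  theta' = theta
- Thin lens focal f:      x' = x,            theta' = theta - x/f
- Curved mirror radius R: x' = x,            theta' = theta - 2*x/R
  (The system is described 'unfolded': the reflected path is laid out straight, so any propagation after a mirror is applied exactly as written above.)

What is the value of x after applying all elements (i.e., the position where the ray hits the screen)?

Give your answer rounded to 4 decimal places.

Answer: -10.9215

Derivation:
Initial: x=9.0000 theta=-0.5000
After 1 (propagate distance d=22): x=-2.0000 theta=-0.5000
After 2 (thin lens f=19): x=-2.0000 theta=-15/38 (≈-0.3947)
After 3 (propagate distance d=26): x=-233/19 (≈-12.2632) theta=-15/38 (≈-0.3947)
After 4 (thin lens f=-12): x=-233/19 (≈-12.2632) theta=-17/12 (≈-1.4167)
After 5 (propagate distance d=28): x=-2960/57 (≈-51.9298) theta=-17/12 (≈-1.4167)
After 6 (thin lens f=53): x=-2960/57 (≈-51.9298) theta=-5279/12084 (≈-0.4369)
After 7 (propagate distance d=24): x=-188554/3021 (≈-62.4144) theta=-5279/12084 (≈-0.4369)
After 8 (thin lens f=25): x=-188554/3021 (≈-62.4144) theta=622241/302100 (≈2.0597)
After 9 (propagate distance d=25 (to screen)): x=-131975/12084 (≈-10.9215) theta=622241/302100 (≈2.0597)
Rounded to 4 decimal places: x = -10.9215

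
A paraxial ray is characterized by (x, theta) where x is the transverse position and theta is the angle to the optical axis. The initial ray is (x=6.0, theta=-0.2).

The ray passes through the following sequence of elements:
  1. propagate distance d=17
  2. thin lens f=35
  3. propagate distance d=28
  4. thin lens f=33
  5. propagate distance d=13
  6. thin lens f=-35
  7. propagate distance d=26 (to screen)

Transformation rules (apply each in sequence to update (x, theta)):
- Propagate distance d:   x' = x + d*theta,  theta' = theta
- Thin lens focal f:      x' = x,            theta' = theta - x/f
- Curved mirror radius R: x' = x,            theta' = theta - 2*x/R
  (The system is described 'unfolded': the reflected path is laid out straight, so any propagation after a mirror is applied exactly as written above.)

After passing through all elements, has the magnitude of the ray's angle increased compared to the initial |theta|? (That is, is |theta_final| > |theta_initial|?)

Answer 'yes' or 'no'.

Answer: yes

Derivation:
Initial: x=6.0000 theta=-0.2000
After 1 (propagate distance d=17): x=2.6000 theta=-0.2000
After 2 (thin lens f=35): x=2.6000 theta=-48/175 (≈-0.2743)
After 3 (propagate distance d=28): x=-5.0800 theta=-48/175 (≈-0.2743)
After 4 (thin lens f=33): x=-5.0800 theta=-139/1155 (≈-0.1203)
After 5 (propagate distance d=13): x=-38372/5775 (≈-6.6445) theta=-139/1155 (≈-0.1203)
After 6 (thin lens f=-35): x=-38372/5775 (≈-6.6445) theta=-20899/67375 (≈-0.3102)
After 7 (propagate distance d=26 (to screen)): x=-2973142/202125 (≈-14.7094) theta=-20899/67375 (≈-0.3102)
|theta_initial|=0.2000 |theta_final|=20899/67375 (≈0.3102) -> increased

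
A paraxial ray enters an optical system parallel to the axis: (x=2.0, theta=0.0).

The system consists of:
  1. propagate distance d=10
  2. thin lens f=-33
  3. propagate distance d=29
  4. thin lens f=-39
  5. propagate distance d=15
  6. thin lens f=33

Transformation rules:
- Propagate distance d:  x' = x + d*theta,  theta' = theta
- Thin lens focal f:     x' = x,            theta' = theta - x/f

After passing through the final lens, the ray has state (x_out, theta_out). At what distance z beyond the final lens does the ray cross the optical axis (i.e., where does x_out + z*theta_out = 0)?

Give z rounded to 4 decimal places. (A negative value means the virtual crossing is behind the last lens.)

Answer: 216.3150

Derivation:
Initial: x=2.0000 theta=0.0000
After 1 (propagate distance d=10): x=2.0000 theta=0.0000
After 2 (thin lens f=-33): x=2.0000 theta=2/33 (≈0.0606)
After 3 (propagate distance d=29): x=124/33 (≈3.7576) theta=2/33 (≈0.0606)
After 4 (thin lens f=-39): x=124/33 (≈3.7576) theta=202/1287 (≈0.1570)
After 5 (propagate distance d=15): x=874/143 (≈6.1119) theta=202/1287 (≈0.1570)
After 6 (thin lens f=33): x=874/143 (≈6.1119) theta=-400/14157 (≈-0.0283)
z_focus = -x_out/theta_out = -(874/143)/(-400/14157) = 216.3150
Rounded to 4 decimal places: z = 216.3150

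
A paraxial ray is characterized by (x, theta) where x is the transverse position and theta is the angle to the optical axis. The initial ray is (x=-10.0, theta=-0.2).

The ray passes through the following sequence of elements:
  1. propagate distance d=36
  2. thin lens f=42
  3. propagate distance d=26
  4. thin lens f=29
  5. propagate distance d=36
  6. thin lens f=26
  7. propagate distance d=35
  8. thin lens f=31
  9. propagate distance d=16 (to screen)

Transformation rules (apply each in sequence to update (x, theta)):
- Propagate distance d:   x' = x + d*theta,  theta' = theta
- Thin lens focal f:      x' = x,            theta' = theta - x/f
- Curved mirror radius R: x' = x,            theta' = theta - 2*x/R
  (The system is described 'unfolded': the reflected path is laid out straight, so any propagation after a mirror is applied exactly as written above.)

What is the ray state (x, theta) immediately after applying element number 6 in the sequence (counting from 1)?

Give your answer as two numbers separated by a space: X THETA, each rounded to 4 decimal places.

Initial: x=-10.0000 theta=-0.2000
After 1 (propagate distance d=36): x=-17.2000 theta=-0.2000
After 2 (thin lens f=42): x=-17.2000 theta=22/105 (≈0.2095)
After 3 (propagate distance d=26): x=-1234/105 (≈-11.7524) theta=22/105 (≈0.2095)
After 4 (thin lens f=29): x=-1234/105 (≈-11.7524) theta=624/1015 (≈0.6148)
After 5 (propagate distance d=36): x=31606/3045 (≈10.3796) theta=624/1015 (≈0.6148)
After 6 (thin lens f=26): x=31606/3045 (≈10.3796) theta=1219/5655 (≈0.2156)
Rounded to 4 decimal places: x = 10.3796, theta = 0.2156

Answer: 10.3796 0.2156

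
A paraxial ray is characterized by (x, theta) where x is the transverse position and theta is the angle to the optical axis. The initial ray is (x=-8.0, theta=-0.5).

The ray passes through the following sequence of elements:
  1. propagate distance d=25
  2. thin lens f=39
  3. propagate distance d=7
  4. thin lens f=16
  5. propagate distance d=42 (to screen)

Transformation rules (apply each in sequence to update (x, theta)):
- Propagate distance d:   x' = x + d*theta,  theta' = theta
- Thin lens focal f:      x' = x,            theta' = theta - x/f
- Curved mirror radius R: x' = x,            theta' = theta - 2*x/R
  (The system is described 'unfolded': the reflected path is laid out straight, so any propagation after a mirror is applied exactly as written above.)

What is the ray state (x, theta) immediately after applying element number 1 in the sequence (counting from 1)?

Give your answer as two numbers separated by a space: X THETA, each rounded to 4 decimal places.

Answer: -20.5000 -0.5000

Derivation:
Initial: x=-8.0000 theta=-0.5000
After 1 (propagate distance d=25): x=-20.5000 theta=-0.5000
Rounded to 4 decimal places: x = -20.5000, theta = -0.5000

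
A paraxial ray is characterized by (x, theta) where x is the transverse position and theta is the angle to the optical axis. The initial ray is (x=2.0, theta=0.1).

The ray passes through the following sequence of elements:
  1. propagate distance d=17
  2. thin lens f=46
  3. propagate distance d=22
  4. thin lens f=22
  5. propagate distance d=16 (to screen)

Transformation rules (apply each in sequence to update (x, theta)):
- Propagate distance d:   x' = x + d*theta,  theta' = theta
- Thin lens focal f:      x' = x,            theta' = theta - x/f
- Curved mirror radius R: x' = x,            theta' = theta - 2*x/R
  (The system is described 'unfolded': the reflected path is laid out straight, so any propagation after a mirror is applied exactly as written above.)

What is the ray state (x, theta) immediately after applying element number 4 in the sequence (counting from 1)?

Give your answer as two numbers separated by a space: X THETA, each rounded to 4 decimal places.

Answer: 4.1304 -0.1682

Derivation:
Initial: x=2.0000 theta=0.1000
After 1 (propagate distance d=17): x=3.7000 theta=0.1000
After 2 (thin lens f=46): x=3.7000 theta=9/460 (≈0.0196)
After 3 (propagate distance d=22): x=95/23 (≈4.1304) theta=9/460 (≈0.0196)
After 4 (thin lens f=22): x=95/23 (≈4.1304) theta=-37/220 (≈-0.1682)
Rounded to 4 decimal places: x = 4.1304, theta = -0.1682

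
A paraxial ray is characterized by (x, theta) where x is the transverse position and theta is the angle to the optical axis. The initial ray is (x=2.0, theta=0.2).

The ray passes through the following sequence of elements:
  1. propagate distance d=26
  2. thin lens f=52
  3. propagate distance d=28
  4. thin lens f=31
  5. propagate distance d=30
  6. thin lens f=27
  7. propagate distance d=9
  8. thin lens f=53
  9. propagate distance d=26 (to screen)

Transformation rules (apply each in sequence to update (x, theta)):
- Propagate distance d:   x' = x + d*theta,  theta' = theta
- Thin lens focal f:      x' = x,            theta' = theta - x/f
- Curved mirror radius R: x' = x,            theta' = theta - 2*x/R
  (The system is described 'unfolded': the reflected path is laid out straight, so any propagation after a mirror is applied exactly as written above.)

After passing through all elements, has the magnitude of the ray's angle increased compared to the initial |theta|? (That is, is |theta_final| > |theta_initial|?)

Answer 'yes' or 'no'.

Initial: x=2.0000 theta=0.2000
After 1 (propagate distance d=26): x=7.2000 theta=0.2000
After 2 (thin lens f=52): x=7.2000 theta=4/65 (≈0.0615)
After 3 (propagate distance d=28): x=116/13 (≈8.9231) theta=4/65 (≈0.0615)
After 4 (thin lens f=31): x=116/13 (≈8.9231) theta=-456/2015 (≈-0.2263)
After 5 (propagate distance d=30): x=860/403 (≈2.1340) theta=-456/2015 (≈-0.2263)
After 6 (thin lens f=27): x=860/403 (≈2.1340) theta=-16612/54405 (≈-0.3053)
After 7 (propagate distance d=9): x=-3712/6045 (≈-0.6141) theta=-16612/54405 (≈-0.3053)
After 8 (thin lens f=53): x=-3712/6045 (≈-0.6141) theta=-65156/221805 (≈-0.2938)
After 9 (propagate distance d=26 (to screen)): x=-23793352/2883465 (≈-8.2517) theta=-65156/221805 (≈-0.2938)
|theta_initial|=0.2000 |theta_final|=65156/221805 (≈0.2938) -> increased

Answer: yes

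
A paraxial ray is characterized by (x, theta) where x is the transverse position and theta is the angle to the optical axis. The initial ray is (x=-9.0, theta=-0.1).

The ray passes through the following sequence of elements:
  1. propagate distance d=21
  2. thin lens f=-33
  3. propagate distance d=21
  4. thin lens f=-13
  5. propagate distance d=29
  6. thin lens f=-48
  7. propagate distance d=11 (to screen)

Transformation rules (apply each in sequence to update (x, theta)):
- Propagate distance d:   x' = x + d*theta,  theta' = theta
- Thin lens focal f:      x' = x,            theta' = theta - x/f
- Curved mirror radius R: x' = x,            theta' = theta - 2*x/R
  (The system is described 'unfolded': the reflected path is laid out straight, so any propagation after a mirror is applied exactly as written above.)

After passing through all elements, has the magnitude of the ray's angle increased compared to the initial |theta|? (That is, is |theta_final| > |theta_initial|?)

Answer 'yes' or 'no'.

Initial: x=-9.0000 theta=-0.1000
After 1 (propagate distance d=21): x=-11.1000 theta=-0.1000
After 2 (thin lens f=-33): x=-11.1000 theta=-24/55 (≈-0.4364)
After 3 (propagate distance d=21): x=-2229/110 (≈-20.2636) theta=-24/55 (≈-0.4364)
After 4 (thin lens f=-13): x=-2229/110 (≈-20.2636) theta=-2853/1430 (≈-1.9951)
After 5 (propagate distance d=29): x=-55857/715 (≈-78.1217) theta=-2853/1430 (≈-1.9951)
After 6 (thin lens f=-48): x=-55857/715 (≈-78.1217) theta=-41443/11440 (≈-3.6226)
After 7 (propagate distance d=11 (to screen)): x=-269917/2288 (≈-117.9707) theta=-41443/11440 (≈-3.6226)
|theta_initial|=0.1000 |theta_final|=41443/11440 (≈3.6226) -> increased

Answer: yes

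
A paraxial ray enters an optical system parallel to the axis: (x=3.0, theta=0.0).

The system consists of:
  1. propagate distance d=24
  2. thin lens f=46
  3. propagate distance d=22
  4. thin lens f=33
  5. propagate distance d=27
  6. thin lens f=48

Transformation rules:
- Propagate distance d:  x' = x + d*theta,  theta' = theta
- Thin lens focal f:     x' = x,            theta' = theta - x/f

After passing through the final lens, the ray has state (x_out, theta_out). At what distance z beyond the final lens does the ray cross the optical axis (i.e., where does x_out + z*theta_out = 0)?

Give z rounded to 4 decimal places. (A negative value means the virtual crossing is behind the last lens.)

Answer: -18.0271

Derivation:
Initial: x=3.0000 theta=0.0000
After 1 (propagate distance d=24): x=3.0000 theta=0.0000
After 2 (thin lens f=46): x=3.0000 theta=-3/46 (≈-0.0652)
After 3 (propagate distance d=22): x=36/23 (≈1.5652) theta=-3/46 (≈-0.0652)
After 4 (thin lens f=33): x=36/23 (≈1.5652) theta=-57/506 (≈-0.1126)
After 5 (propagate distance d=27): x=-747/506 (≈-1.4763) theta=-57/506 (≈-0.1126)
After 6 (thin lens f=48): x=-747/506 (≈-1.4763) theta=-663/8096 (≈-0.0819)
z_focus = -x_out/theta_out = -(-747/506)/(-663/8096) = -3984/221 ≈ -18.0271
Rounded to 4 decimal places: z = -18.0271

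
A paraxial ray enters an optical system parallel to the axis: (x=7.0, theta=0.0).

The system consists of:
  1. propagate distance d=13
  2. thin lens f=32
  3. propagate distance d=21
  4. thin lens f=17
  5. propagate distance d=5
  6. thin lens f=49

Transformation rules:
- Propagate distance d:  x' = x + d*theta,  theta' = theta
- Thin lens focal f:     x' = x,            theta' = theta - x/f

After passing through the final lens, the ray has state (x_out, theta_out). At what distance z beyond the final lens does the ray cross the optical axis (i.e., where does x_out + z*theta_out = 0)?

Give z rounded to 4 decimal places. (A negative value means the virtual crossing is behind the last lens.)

Initial: x=7.0000 theta=0.0000
After 1 (propagate distance d=13): x=7.0000 theta=0.0000
After 2 (thin lens f=32): x=7.0000 theta=-7/32 (≈-0.2188)
After 3 (propagate distance d=21): x=77/32 (≈2.4063) theta=-7/32 (≈-0.2188)
After 4 (thin lens f=17): x=77/32 (≈2.4063) theta=-49/136 (≈-0.3603)
After 5 (propagate distance d=5): x=329/544 (≈0.6048) theta=-49/136 (≈-0.3603)
After 6 (thin lens f=49): x=329/544 (≈0.6048) theta=-1419/3808 (≈-0.3726)
z_focus = -x_out/theta_out = -(329/544)/(-1419/3808) = 2303/1419 ≈ 1.6230
Rounded to 4 decimal places: z = 1.6230

Answer: 1.6230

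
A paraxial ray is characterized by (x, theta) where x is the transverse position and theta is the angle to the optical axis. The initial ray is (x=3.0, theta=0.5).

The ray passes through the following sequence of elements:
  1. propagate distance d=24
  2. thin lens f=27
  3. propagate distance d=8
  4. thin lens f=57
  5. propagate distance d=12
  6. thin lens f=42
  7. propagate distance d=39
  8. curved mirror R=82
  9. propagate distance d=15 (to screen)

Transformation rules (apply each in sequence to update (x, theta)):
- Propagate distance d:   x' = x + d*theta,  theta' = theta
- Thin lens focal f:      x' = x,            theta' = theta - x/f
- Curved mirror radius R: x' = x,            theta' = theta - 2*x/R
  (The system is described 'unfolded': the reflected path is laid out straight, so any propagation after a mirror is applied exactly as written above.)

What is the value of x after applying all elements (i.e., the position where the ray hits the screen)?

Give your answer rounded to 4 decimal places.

Initial: x=3.0000 theta=0.5000
After 1 (propagate distance d=24): x=15.0000 theta=0.5000
After 2 (thin lens f=27): x=15.0000 theta=-1/18 (≈-0.0556)
After 3 (propagate distance d=8): x=131/9 (≈14.5556) theta=-1/18 (≈-0.0556)
After 4 (thin lens f=57): x=131/9 (≈14.5556) theta=-319/1026 (≈-0.3109)
After 5 (propagate distance d=12): x=617/57 (≈10.8246) theta=-319/1026 (≈-0.3109)
After 6 (thin lens f=42): x=617/57 (≈10.8246) theta=-2042/3591 (≈-0.5686)
After 7 (propagate distance d=39): x=-13589/1197 (≈-11.3525) theta=-2042/3591 (≈-0.5686)
After 8 (curved mirror R=82): x=-13589/1197 (≈-11.3525) theta=-42955/147231 (≈-0.2918)
After 9 (propagate distance d=15 (to screen)): x=-257308/16359 (≈-15.7288) theta=-42955/147231 (≈-0.2918)
Rounded to 4 decimal places: x = -15.7288

Answer: -15.7288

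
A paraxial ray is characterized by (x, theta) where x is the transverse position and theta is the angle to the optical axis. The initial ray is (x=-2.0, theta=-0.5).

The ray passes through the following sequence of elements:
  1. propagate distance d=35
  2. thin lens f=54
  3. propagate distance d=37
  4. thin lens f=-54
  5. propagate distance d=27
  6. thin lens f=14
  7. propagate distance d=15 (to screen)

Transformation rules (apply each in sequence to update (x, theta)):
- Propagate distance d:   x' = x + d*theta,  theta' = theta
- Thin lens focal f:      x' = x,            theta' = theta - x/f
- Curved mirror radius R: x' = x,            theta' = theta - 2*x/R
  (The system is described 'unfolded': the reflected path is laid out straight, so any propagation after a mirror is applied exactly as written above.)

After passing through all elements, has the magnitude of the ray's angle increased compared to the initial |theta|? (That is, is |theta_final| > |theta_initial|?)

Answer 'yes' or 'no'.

Initial: x=-2.0000 theta=-0.5000
After 1 (propagate distance d=35): x=-19.5000 theta=-0.5000
After 2 (thin lens f=54): x=-19.5000 theta=-5/36 (≈-0.1389)
After 3 (propagate distance d=37): x=-887/36 (≈-24.6389) theta=-5/36 (≈-0.1389)
After 4 (thin lens f=-54): x=-887/36 (≈-24.6389) theta=-1157/1944 (≈-0.5952)
After 5 (propagate distance d=27): x=-977/24 (≈-40.7083) theta=-1157/1944 (≈-0.5952)
After 6 (thin lens f=14): x=-977/24 (≈-40.7083) theta=62939/27216 (≈2.3126)
After 7 (propagate distance d=15 (to screen)): x=-54611/9072 (≈-6.0197) theta=62939/27216 (≈2.3126)
|theta_initial|=0.5000 |theta_final|=62939/27216 (≈2.3126) -> increased

Answer: yes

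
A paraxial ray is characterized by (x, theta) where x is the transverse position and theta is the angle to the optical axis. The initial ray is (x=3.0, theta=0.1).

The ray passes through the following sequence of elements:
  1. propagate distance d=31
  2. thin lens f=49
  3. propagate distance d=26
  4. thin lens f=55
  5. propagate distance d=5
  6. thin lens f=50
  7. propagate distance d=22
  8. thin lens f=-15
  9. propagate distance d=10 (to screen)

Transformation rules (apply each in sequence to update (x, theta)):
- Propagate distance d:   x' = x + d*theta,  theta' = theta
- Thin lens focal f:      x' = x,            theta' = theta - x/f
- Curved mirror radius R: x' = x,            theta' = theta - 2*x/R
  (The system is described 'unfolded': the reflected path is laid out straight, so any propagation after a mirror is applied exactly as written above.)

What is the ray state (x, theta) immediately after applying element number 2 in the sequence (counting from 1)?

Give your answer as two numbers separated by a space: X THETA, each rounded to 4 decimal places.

Initial: x=3.0000 theta=0.1000
After 1 (propagate distance d=31): x=6.1000 theta=0.1000
After 2 (thin lens f=49): x=6.1000 theta=-6/245 (≈-0.0245)
Rounded to 4 decimal places: x = 6.1000, theta = -0.0245

Answer: 6.1000 -0.0245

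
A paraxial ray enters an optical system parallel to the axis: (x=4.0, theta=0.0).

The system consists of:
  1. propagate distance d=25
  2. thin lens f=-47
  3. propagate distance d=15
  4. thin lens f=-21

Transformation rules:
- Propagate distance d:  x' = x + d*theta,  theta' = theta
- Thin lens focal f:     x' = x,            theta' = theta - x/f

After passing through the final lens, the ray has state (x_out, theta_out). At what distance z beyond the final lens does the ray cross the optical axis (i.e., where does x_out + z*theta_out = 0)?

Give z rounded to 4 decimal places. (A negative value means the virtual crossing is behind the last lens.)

Answer: -15.6867

Derivation:
Initial: x=4.0000 theta=0.0000
After 1 (propagate distance d=25): x=4.0000 theta=0.0000
After 2 (thin lens f=-47): x=4.0000 theta=4/47 (≈0.0851)
After 3 (propagate distance d=15): x=248/47 (≈5.2766) theta=4/47 (≈0.0851)
After 4 (thin lens f=-21): x=248/47 (≈5.2766) theta=332/987 (≈0.3364)
z_focus = -x_out/theta_out = -(248/47)/(332/987) = -1302/83 ≈ -15.6867
Rounded to 4 decimal places: z = -15.6867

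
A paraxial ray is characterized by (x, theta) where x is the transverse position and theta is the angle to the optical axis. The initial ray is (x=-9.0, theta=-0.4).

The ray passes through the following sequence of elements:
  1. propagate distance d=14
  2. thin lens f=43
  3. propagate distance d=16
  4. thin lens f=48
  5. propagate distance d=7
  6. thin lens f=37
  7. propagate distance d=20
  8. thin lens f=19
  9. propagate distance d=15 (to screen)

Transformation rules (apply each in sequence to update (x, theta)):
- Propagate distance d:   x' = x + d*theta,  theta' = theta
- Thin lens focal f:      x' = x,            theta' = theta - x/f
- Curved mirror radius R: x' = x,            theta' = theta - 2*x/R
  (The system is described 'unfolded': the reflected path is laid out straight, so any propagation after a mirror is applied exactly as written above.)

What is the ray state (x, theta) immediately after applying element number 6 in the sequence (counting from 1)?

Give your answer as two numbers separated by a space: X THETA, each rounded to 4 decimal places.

Initial: x=-9.0000 theta=-0.4000
After 1 (propagate distance d=14): x=-14.6000 theta=-0.4000
After 2 (thin lens f=43): x=-14.6000 theta=-13/215 (≈-0.0605)
After 3 (propagate distance d=16): x=-3347/215 (≈-15.5674) theta=-13/215 (≈-0.0605)
After 4 (thin lens f=48): x=-3347/215 (≈-15.5674) theta=2723/10320 (≈0.2639)
After 5 (propagate distance d=7): x=-28319/2064 (≈-13.7204) theta=2723/10320 (≈0.2639)
After 6 (thin lens f=37): x=-28319/2064 (≈-13.7204) theta=40391/63640 (≈0.6347)
Rounded to 4 decimal places: x = -13.7204, theta = 0.6347

Answer: -13.7204 0.6347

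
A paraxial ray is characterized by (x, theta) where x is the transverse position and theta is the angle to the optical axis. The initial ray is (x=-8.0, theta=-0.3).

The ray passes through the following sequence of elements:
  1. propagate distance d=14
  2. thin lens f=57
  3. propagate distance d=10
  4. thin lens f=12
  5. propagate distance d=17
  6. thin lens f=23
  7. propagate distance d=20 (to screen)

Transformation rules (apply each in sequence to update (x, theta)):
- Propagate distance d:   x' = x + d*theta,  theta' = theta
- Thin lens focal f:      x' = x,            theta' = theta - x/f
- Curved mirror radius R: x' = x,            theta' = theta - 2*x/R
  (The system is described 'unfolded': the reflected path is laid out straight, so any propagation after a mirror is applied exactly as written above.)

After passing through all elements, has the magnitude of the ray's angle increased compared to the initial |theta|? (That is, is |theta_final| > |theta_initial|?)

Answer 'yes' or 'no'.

Initial: x=-8.0000 theta=-0.3000
After 1 (propagate distance d=14): x=-12.2000 theta=-0.3000
After 2 (thin lens f=57): x=-12.2000 theta=-49/570 (≈-0.0860)
After 3 (propagate distance d=10): x=-3722/285 (≈-13.0596) theta=-49/570 (≈-0.0860)
After 4 (thin lens f=12): x=-3722/285 (≈-13.0596) theta=857/855 (≈1.0023)
After 5 (propagate distance d=17): x=3403/855 (≈3.9801) theta=857/855 (≈1.0023)
After 6 (thin lens f=23): x=3403/855 (≈3.9801) theta=1812/2185 (≈0.8293)
After 7 (propagate distance d=20 (to screen)): x=404429/19665 (≈20.5659) theta=1812/2185 (≈0.8293)
|theta_initial|=0.3000 |theta_final|=1812/2185 (≈0.8293) -> increased

Answer: yes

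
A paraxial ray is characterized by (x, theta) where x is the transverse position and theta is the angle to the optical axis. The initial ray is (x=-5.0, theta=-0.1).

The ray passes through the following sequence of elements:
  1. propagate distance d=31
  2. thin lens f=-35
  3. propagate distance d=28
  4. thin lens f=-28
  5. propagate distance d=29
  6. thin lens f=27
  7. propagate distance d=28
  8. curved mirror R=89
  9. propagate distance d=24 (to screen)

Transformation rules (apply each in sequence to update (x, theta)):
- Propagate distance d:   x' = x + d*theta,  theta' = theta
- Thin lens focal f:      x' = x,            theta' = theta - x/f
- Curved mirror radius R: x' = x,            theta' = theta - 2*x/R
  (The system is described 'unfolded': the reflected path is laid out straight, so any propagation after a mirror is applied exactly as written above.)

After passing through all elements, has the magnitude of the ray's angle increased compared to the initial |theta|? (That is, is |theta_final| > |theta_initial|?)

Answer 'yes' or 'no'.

Answer: yes

Derivation:
Initial: x=-5.0000 theta=-0.1000
After 1 (propagate distance d=31): x=-8.1000 theta=-0.1000
After 2 (thin lens f=-35): x=-8.1000 theta=-58/175 (≈-0.3314)
After 3 (propagate distance d=28): x=-17.3800 theta=-58/175 (≈-0.3314)
After 4 (thin lens f=-28): x=-17.3800 theta=-1333/1400 (≈-0.9521)
After 5 (propagate distance d=29): x=-62989/1400 (≈-44.9921) theta=-1333/1400 (≈-0.9521)
After 6 (thin lens f=27): x=-62989/1400 (≈-44.9921) theta=13499/18900 (≈0.7142)
After 7 (propagate distance d=28): x=-944759/37800 (≈-24.9936) theta=13499/18900 (≈0.7142)
After 8 (curved mirror R=89): x=-944759/37800 (≈-24.9936) theta=71539/56070 (≈1.2759)
After 9 (propagate distance d=24 (to screen)): x=18932609/3364200 (≈5.6277) theta=71539/56070 (≈1.2759)
|theta_initial|=0.1000 |theta_final|=71539/56070 (≈1.2759) -> increased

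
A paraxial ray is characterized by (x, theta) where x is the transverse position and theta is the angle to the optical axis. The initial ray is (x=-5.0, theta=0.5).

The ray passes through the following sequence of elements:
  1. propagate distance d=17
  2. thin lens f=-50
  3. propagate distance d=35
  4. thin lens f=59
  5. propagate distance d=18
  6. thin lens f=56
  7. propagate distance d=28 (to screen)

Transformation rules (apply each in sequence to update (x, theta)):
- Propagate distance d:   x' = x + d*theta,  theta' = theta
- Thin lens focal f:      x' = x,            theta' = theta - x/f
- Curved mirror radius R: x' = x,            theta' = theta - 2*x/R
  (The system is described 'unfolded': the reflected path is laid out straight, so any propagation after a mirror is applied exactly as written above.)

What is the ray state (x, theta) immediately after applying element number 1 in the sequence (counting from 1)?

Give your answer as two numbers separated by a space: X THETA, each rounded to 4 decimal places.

Answer: 3.5000 0.5000

Derivation:
Initial: x=-5.0000 theta=0.5000
After 1 (propagate distance d=17): x=3.5000 theta=0.5000
Rounded to 4 decimal places: x = 3.5000, theta = 0.5000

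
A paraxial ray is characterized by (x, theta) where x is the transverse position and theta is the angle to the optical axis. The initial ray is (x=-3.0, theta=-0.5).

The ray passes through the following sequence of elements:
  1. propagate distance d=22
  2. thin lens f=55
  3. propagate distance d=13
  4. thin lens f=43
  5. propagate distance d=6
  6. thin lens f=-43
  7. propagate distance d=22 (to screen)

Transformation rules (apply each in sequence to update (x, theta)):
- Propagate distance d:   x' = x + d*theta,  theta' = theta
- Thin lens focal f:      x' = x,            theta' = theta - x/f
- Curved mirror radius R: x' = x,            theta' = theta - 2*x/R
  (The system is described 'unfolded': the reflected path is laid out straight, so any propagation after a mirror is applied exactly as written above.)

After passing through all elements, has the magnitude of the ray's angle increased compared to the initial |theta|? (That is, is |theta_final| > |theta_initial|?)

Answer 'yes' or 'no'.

Answer: no

Derivation:
Initial: x=-3.0000 theta=-0.5000
After 1 (propagate distance d=22): x=-14.0000 theta=-0.5000
After 2 (thin lens f=55): x=-14.0000 theta=-27/110 (≈-0.2455)
After 3 (propagate distance d=13): x=-1891/110 (≈-17.1909) theta=-27/110 (≈-0.2455)
After 4 (thin lens f=43): x=-1891/110 (≈-17.1909) theta=73/473 (≈0.1543)
After 5 (propagate distance d=6): x=-76933/4730 (≈-16.2649) theta=73/473 (≈0.1543)
After 6 (thin lens f=-43): x=-76933/4730 (≈-16.2649) theta=-45543/203390 (≈-0.2239)
After 7 (propagate distance d=22 (to screen)): x=-862013/40678 (≈-21.1911) theta=-45543/203390 (≈-0.2239)
|theta_initial|=0.5000 |theta_final|=45543/203390 (≈0.2239) -> not increased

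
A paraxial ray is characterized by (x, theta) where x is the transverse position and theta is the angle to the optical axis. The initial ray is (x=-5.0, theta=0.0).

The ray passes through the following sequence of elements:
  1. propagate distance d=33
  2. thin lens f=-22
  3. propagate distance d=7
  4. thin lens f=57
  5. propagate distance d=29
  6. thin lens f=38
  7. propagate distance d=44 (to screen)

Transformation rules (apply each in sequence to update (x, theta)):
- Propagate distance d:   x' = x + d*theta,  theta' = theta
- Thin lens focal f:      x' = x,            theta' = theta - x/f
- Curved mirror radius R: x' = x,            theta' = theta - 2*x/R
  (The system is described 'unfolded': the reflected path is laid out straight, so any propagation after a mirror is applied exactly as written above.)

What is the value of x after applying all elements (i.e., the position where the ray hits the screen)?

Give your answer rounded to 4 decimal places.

Initial: x=-5.0000 theta=0.0000
After 1 (propagate distance d=33): x=-5.0000 theta=0.0000
After 2 (thin lens f=-22): x=-5.0000 theta=-5/22 (≈-0.2273)
After 3 (propagate distance d=7): x=-145/22 (≈-6.5909) theta=-5/22 (≈-0.2273)
After 4 (thin lens f=57): x=-145/22 (≈-6.5909) theta=-70/627 (≈-0.1116)
After 5 (propagate distance d=29): x=-12325/1254 (≈-9.8285) theta=-70/627 (≈-0.1116)
After 6 (thin lens f=38): x=-12325/1254 (≈-9.8285) theta=2335/15884 (≈0.1470)
After 7 (propagate distance d=44 (to screen)): x=-80065/23826 (≈-3.3604) theta=2335/15884 (≈0.1470)
Rounded to 4 decimal places: x = -3.3604

Answer: -3.3604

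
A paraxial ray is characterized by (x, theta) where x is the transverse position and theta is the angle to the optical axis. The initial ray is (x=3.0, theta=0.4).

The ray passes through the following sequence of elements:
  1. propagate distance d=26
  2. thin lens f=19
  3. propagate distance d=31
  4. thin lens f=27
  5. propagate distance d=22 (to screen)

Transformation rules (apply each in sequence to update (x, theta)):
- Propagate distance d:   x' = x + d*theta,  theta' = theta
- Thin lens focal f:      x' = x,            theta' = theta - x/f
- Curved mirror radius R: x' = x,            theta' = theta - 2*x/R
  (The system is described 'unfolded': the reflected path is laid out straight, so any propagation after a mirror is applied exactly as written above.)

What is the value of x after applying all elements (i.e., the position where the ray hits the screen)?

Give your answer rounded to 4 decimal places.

Answer: -5.9867

Derivation:
Initial: x=3.0000 theta=0.4000
After 1 (propagate distance d=26): x=13.4000 theta=0.4000
After 2 (thin lens f=19): x=13.4000 theta=-29/95 (≈-0.3053)
After 3 (propagate distance d=31): x=374/95 (≈3.9368) theta=-29/95 (≈-0.3053)
After 4 (thin lens f=27): x=374/95 (≈3.9368) theta=-1157/2565 (≈-0.4511)
After 5 (propagate distance d=22 (to screen)): x=-15356/2565 (≈-5.9867) theta=-1157/2565 (≈-0.4511)
Rounded to 4 decimal places: x = -5.9867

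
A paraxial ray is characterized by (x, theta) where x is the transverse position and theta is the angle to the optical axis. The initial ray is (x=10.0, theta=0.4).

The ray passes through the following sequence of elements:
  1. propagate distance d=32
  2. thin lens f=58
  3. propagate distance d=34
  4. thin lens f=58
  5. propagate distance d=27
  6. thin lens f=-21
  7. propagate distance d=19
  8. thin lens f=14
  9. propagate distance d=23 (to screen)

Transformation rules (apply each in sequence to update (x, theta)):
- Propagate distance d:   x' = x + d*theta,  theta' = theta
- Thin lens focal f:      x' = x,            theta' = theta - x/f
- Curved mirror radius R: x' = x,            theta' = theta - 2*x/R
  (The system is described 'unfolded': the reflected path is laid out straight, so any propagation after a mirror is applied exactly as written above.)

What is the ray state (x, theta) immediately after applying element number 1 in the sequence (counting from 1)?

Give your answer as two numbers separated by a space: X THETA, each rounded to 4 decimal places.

Initial: x=10.0000 theta=0.4000
After 1 (propagate distance d=32): x=22.8000 theta=0.4000
Rounded to 4 decimal places: x = 22.8000, theta = 0.4000

Answer: 22.8000 0.4000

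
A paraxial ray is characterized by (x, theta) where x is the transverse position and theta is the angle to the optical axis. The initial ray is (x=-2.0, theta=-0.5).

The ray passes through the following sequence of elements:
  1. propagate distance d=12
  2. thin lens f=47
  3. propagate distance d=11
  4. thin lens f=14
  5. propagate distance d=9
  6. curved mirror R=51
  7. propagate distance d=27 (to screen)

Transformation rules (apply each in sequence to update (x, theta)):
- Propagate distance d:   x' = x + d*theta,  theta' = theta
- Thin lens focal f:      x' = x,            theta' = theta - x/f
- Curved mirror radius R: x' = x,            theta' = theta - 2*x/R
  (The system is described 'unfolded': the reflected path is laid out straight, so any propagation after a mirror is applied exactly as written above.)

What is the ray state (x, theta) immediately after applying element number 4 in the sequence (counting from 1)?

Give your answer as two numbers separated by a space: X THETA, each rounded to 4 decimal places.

Initial: x=-2.0000 theta=-0.5000
After 1 (propagate distance d=12): x=-8.0000 theta=-0.5000
After 2 (thin lens f=47): x=-8.0000 theta=-31/94 (≈-0.3298)
After 3 (propagate distance d=11): x=-1093/94 (≈-11.6277) theta=-31/94 (≈-0.3298)
After 4 (thin lens f=14): x=-1093/94 (≈-11.6277) theta=659/1316 (≈0.5008)
Rounded to 4 decimal places: x = -11.6277, theta = 0.5008

Answer: -11.6277 0.5008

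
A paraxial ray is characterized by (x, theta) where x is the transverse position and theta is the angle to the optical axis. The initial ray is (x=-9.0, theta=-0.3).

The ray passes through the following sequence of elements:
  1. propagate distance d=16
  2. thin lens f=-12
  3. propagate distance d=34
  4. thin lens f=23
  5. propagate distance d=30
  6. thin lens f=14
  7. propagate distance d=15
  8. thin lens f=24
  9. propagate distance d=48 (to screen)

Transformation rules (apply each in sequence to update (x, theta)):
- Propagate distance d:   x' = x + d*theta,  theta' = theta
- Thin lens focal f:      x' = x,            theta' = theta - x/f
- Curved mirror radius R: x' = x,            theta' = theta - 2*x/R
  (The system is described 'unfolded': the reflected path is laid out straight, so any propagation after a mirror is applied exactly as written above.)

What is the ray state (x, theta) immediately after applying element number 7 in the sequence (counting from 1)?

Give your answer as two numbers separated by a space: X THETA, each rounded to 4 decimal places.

Answer: 21.1376 3.0289

Derivation:
Initial: x=-9.0000 theta=-0.3000
After 1 (propagate distance d=16): x=-13.8000 theta=-0.3000
After 2 (thin lens f=-12): x=-13.8000 theta=-1.4500
After 3 (propagate distance d=34): x=-63.1000 theta=-1.4500
After 4 (thin lens f=23): x=-63.1000 theta=119/92 (≈1.2935)
After 5 (propagate distance d=30): x=-2794/115 (≈-24.2957) theta=119/92 (≈1.2935)
After 6 (thin lens f=14): x=-2794/115 (≈-24.2957) theta=9753/3220 (≈3.0289)
After 7 (propagate distance d=15): x=68063/3220 (≈21.1376) theta=9753/3220 (≈3.0289)
Rounded to 4 decimal places: x = 21.1376, theta = 3.0289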